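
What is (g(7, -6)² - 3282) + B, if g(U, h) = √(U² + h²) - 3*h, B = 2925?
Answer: 52 + 36*√85 ≈ 383.90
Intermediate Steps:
(g(7, -6)² - 3282) + B = ((√(7² + (-6)²) - 3*(-6))² - 3282) + 2925 = ((√(49 + 36) + 18)² - 3282) + 2925 = ((√85 + 18)² - 3282) + 2925 = ((18 + √85)² - 3282) + 2925 = (-3282 + (18 + √85)²) + 2925 = -357 + (18 + √85)²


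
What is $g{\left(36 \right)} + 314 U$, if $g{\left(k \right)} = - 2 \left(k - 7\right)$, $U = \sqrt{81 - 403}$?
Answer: $-58 + 314 i \sqrt{322} \approx -58.0 + 5634.5 i$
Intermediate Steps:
$U = i \sqrt{322}$ ($U = \sqrt{-322} = i \sqrt{322} \approx 17.944 i$)
$g{\left(k \right)} = 14 - 2 k$ ($g{\left(k \right)} = - 2 \left(-7 + k\right) = 14 - 2 k$)
$g{\left(36 \right)} + 314 U = \left(14 - 72\right) + 314 i \sqrt{322} = -58 + 314 i \sqrt{322}$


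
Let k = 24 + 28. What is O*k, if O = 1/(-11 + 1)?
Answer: -26/5 ≈ -5.2000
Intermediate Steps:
O = -⅒ (O = 1/(-10) = -⅒ ≈ -0.10000)
k = 52
O*k = -⅒*52 = -26/5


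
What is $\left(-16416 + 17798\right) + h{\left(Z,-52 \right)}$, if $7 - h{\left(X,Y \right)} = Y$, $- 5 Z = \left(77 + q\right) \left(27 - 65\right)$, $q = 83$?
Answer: $1441$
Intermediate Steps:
$Z = 1216$ ($Z = - \frac{\left(77 + 83\right) \left(27 - 65\right)}{5} = - \frac{160 \left(-38\right)}{5} = \left(- \frac{1}{5}\right) \left(-6080\right) = 1216$)
$h{\left(X,Y \right)} = 7 - Y$
$\left(-16416 + 17798\right) + h{\left(Z,-52 \right)} = \left(-16416 + 17798\right) + \left(7 - -52\right) = 1382 + \left(7 + 52\right) = 1382 + 59 = 1441$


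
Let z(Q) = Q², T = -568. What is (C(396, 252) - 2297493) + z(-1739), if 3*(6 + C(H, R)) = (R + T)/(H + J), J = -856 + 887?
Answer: 930802466/1281 ≈ 7.2662e+5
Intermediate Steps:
J = 31
C(H, R) = -6 + (-568 + R)/(3*(31 + H)) (C(H, R) = -6 + ((R - 568)/(H + 31))/3 = -6 + ((-568 + R)/(31 + H))/3 = -6 + (-568 + R)/(3*(31 + H)))
(C(396, 252) - 2297493) + z(-1739) = ((-1126 + 252 - 18*396)/(3*(31 + 396)) - 2297493) + (-1739)² = ((⅓)*(-1126 + 252 - 7128)/427 - 2297493) + 3024121 = ((⅓)*(1/427)*(-8002) - 2297493) + 3024121 = (-8002/1281 - 2297493) + 3024121 = -2943096535/1281 + 3024121 = 930802466/1281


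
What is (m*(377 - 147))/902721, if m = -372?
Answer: -28520/300907 ≈ -0.094780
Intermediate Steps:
(m*(377 - 147))/902721 = -372*(377 - 147)/902721 = -372*230*(1/902721) = -85560*1/902721 = -28520/300907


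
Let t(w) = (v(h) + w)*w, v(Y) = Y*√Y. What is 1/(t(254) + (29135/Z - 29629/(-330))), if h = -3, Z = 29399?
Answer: 6080944851981832470/393034195943082695570881 + 71721269401141800*I*√3/393034195943082695570881 ≈ 1.5472e-5 + 3.1607e-7*I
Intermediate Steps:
v(Y) = Y^(3/2)
t(w) = w*(w - 3*I*√3) (t(w) = ((-3)^(3/2) + w)*w = (-3*I*√3 + w)*w = (w - 3*I*√3)*w = w*(w - 3*I*√3))
1/(t(254) + (29135/Z - 29629/(-330))) = 1/(254*(254 - 3*I*√3) + (29135/29399 - 29629/(-330))) = 1/((64516 - 762*I*√3) + (29135*(1/29399) - 29629*(-1/330))) = 1/((64516 - 762*I*√3) + (29135/29399 + 29629/330)) = 1/((64516 - 762*I*√3) + 880677521/9701670) = 1/(626793619241/9701670 - 762*I*√3)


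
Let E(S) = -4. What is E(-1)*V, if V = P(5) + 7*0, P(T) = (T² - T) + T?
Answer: -100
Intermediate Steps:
P(T) = T²
V = 25 (V = 5² + 7*0 = 25 + 0 = 25)
E(-1)*V = -4*25 = -100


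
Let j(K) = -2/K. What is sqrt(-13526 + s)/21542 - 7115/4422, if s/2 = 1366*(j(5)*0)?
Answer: -7115/4422 + I*sqrt(13526)/21542 ≈ -1.609 + 0.0053988*I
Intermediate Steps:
s = 0 (s = 2*(1366*(-2/5*0)) = 2*(1366*0) = 2*0 = 0)
sqrt(-13526 + s)/21542 - 7115/4422 = sqrt(-13526 + 0)/21542 - 7115/4422 = sqrt(-13526)*(1/21542) - 7115*1/4422 = (I*sqrt(13526))*(1/21542) - 7115/4422 = I*sqrt(13526)/21542 - 7115/4422 = -7115/4422 + I*sqrt(13526)/21542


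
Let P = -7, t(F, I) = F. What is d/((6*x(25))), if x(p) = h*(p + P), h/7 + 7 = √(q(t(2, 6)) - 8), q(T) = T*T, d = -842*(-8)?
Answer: -1684/1431 - 3368*I/10017 ≈ -1.1768 - 0.33623*I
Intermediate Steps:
d = 6736
q(T) = T²
h = -49 + 14*I (h = -49 + 7*√(2² - 8) = -49 + 7*√(4 - 8) = -49 + 7*√(-4) = -49 + 7*(2*I) = -49 + 14*I ≈ -49.0 + 14.0*I)
x(p) = (-49 + 14*I)*(-7 + p) (x(p) = (-49 + 14*I)*(p - 7) = (-49 + 14*I)*(-7 + p))
d/((6*x(25))) = 6736/((6*(-7*(-7 + 25)*(7 - 2*I)))) = 6736/((6*(-7*18*(7 - 2*I)))) = 6736/((6*(-882 + 252*I))) = 6736/(-5292 + 1512*I) = 6736*((-5292 - 1512*I)/30291408) = 421*(-5292 - 1512*I)/1893213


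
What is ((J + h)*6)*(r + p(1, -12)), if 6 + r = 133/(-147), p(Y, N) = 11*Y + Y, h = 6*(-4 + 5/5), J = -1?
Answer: -4066/7 ≈ -580.86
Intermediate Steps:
h = -18 (h = 6*(-4 + 5*(1/5)) = 6*(-4 + 1) = 6*(-3) = -18)
p(Y, N) = 12*Y
r = -145/21 (r = -6 + 133/(-147) = -6 + 133*(-1/147) = -6 - 19/21 = -145/21 ≈ -6.9048)
((J + h)*6)*(r + p(1, -12)) = ((-1 - 18)*6)*(-145/21 + 12*1) = (-19*6)*(-145/21 + 12) = -114*107/21 = -4066/7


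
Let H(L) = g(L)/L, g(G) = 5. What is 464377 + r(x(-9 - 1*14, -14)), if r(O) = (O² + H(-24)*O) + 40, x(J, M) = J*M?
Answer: 6816407/12 ≈ 5.6803e+5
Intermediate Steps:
H(L) = 5/L
r(O) = 40 + O² - 5*O/24 (r(O) = (O² + (5/(-24))*O) + 40 = (O² + (5*(-1/24))*O) + 40 = (O² - 5*O/24) + 40 = 40 + O² - 5*O/24)
464377 + r(x(-9 - 1*14, -14)) = 464377 + (40 + ((-9 - 1*14)*(-14))² - 5*(-9 - 1*14)*(-14)/24) = 464377 + (40 + ((-9 - 14)*(-14))² - 5*(-9 - 14)*(-14)/24) = 464377 + (40 + (-23*(-14))² - (-115)*(-14)/24) = 464377 + (40 + 322² - 5/24*322) = 464377 + (40 + 103684 - 805/12) = 464377 + 1243883/12 = 6816407/12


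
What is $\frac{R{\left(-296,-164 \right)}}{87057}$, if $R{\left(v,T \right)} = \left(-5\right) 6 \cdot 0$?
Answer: $0$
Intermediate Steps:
$R{\left(v,T \right)} = 0$ ($R{\left(v,T \right)} = \left(-30\right) 0 = 0$)
$\frac{R{\left(-296,-164 \right)}}{87057} = \frac{0}{87057} = 0 \cdot \frac{1}{87057} = 0$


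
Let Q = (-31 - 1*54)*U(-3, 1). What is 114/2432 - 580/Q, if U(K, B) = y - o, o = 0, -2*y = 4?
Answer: -3661/1088 ≈ -3.3649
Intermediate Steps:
y = -2 (y = -½*4 = -2)
U(K, B) = -2 (U(K, B) = -2 - 1*0 = -2 + 0 = -2)
Q = 170 (Q = (-31 - 1*54)*(-2) = (-31 - 54)*(-2) = -85*(-2) = 170)
114/2432 - 580/Q = 114/2432 - 580/170 = 114*(1/2432) - 580*1/170 = 3/64 - 58/17 = -3661/1088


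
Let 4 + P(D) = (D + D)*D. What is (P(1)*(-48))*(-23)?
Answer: -2208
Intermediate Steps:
P(D) = -4 + 2*D² (P(D) = -4 + (D + D)*D = -4 + (2*D)*D = -4 + 2*D²)
(P(1)*(-48))*(-23) = ((-4 + 2*1²)*(-48))*(-23) = ((-4 + 2*1)*(-48))*(-23) = ((-4 + 2)*(-48))*(-23) = -2*(-48)*(-23) = 96*(-23) = -2208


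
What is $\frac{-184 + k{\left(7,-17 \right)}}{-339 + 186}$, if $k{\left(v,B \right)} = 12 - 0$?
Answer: $\frac{172}{153} \approx 1.1242$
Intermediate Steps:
$k{\left(v,B \right)} = 12$ ($k{\left(v,B \right)} = 12 + 0 = 12$)
$\frac{-184 + k{\left(7,-17 \right)}}{-339 + 186} = \frac{-184 + 12}{-339 + 186} = - \frac{172}{-153} = \left(-172\right) \left(- \frac{1}{153}\right) = \frac{172}{153}$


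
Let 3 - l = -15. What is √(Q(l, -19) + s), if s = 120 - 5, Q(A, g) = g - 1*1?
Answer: √95 ≈ 9.7468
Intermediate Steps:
l = 18 (l = 3 - 1*(-15) = 3 + 15 = 18)
Q(A, g) = -1 + g (Q(A, g) = g - 1 = -1 + g)
s = 115
√(Q(l, -19) + s) = √((-1 - 19) + 115) = √(-20 + 115) = √95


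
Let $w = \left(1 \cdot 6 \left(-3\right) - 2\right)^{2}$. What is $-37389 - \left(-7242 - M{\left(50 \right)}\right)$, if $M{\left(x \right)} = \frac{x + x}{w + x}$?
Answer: $- \frac{271321}{9} \approx -30147.0$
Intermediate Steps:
$w = 400$ ($w = \left(6 \left(-3\right) - 2\right)^{2} = \left(-18 - 2\right)^{2} = \left(-20\right)^{2} = 400$)
$M{\left(x \right)} = \frac{2 x}{400 + x}$ ($M{\left(x \right)} = \frac{x + x}{400 + x} = \frac{2 x}{400 + x}$)
$-37389 - \left(-7242 - M{\left(50 \right)}\right) = -37389 + \left(\left(13182 + 2 \cdot 50 \frac{1}{400 + 50}\right) - 5940\right) = -37389 + \left(\left(13182 + 2 \cdot 50 \cdot \frac{1}{450}\right) - 5940\right) = -37389 + \left(\left(13182 + \frac{2}{9}\right) - 5940\right) = -37389 + \left(\frac{118640}{9} - 5940\right) = -37389 + \frac{65180}{9} = - \frac{271321}{9}$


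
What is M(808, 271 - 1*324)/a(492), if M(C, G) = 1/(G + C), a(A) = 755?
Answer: 1/570025 ≈ 1.7543e-6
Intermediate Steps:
M(C, G) = 1/(C + G)
M(808, 271 - 1*324)/a(492) = 1/((808 + (271 - 1*324))*755) = (1/755)/(808 + (271 - 324)) = (1/755)/(808 - 53) = (1/755)/755 = (1/755)*(1/755) = 1/570025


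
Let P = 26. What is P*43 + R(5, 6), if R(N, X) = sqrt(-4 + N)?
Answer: 1119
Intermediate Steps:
P*43 + R(5, 6) = 26*43 + sqrt(-4 + 5) = 1118 + sqrt(1) = 1118 + 1 = 1119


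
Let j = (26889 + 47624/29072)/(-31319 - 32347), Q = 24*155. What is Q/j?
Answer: -860667547680/97720579 ≈ -8807.4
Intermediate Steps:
Q = 3720
j = -97720579/231362244 (j = (26889 + 47624*(1/29072))/(-63666) = (26889 + 5953/3634)*(-1/63666) = (97720579/3634)*(-1/63666) = -97720579/231362244 ≈ -0.42237)
Q/j = 3720/(-97720579/231362244) = 3720*(-231362244/97720579) = -860667547680/97720579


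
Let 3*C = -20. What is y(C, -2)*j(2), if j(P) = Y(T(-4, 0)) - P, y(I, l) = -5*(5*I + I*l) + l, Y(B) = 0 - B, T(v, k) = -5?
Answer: 294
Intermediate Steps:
C = -20/3 (C = (⅓)*(-20) = -20/3 ≈ -6.6667)
Y(B) = -B
y(I, l) = l - 25*I - 5*I*l (y(I, l) = (-25*I - 5*I*l) + l = l - 25*I - 5*I*l)
j(P) = 5 - P (j(P) = -1*(-5) - P = 5 - P)
y(C, -2)*j(2) = (-2 - 25*(-20/3) - 5*(-20/3)*(-2))*(5 - 1*2) = (-2 + 500/3 - 200/3)*(5 - 2) = 98*3 = 294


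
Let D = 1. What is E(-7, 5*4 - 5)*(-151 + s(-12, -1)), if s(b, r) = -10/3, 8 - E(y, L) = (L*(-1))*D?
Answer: -10649/3 ≈ -3549.7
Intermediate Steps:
E(y, L) = 8 + L (E(y, L) = 8 - L*(-1) = 8 - (-L) = 8 - (-1)*L = 8 + L)
s(b, r) = -10/3 (s(b, r) = -10*⅓ = -10/3)
E(-7, 5*4 - 5)*(-151 + s(-12, -1)) = (8 + (5*4 - 5))*(-151 - 10/3) = (8 + (20 - 5))*(-463/3) = (8 + 15)*(-463/3) = 23*(-463/3) = -10649/3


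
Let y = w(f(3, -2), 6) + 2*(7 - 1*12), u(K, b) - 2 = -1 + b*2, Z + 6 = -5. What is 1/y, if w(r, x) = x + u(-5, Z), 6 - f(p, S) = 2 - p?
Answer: -1/25 ≈ -0.040000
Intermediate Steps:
Z = -11 (Z = -6 - 5 = -11)
f(p, S) = 4 + p (f(p, S) = 6 - (2 - p) = 6 + (-2 + p) = 4 + p)
u(K, b) = 1 + 2*b (u(K, b) = 2 + (-1 + b*2) = 2 + (-1 + 2*b) = 1 + 2*b)
w(r, x) = -21 + x (w(r, x) = x + (1 + 2*(-11)) = x + (1 - 22) = x - 21 = -21 + x)
y = -25 (y = (-21 + 6) + 2*(7 - 1*12) = -15 + 2*(7 - 12) = -15 + 2*(-5) = -15 - 10 = -25)
1/y = 1/(-25) = -1/25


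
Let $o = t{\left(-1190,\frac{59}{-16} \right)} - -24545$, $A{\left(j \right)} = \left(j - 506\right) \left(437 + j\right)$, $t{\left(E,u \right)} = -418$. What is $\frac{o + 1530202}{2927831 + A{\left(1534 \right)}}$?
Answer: $\frac{222047}{707717} \approx 0.31375$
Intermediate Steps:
$A{\left(j \right)} = \left(-506 + j\right) \left(437 + j\right)$
$o = 24127$ ($o = -418 - -24545 = -418 + 24545 = 24127$)
$\frac{o + 1530202}{2927831 + A{\left(1534 \right)}} = \frac{24127 + 1530202}{2927831 - \left(326968 - 2353156\right)} = \frac{1554329}{2927831 - -2026188} = \frac{1554329}{2927831 + 2026188} = \frac{1554329}{4954019} = 1554329 \cdot \frac{1}{4954019} = \frac{222047}{707717}$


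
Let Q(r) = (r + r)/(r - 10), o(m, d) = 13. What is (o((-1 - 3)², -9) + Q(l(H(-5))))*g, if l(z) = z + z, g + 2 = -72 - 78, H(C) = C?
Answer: -2128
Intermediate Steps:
g = -152 (g = -2 + (-72 - 78) = -2 - 150 = -152)
l(z) = 2*z
Q(r) = 2*r/(-10 + r) (Q(r) = (2*r)/(-10 + r) = 2*r/(-10 + r))
(o((-1 - 3)², -9) + Q(l(H(-5))))*g = (13 + 2*(2*(-5))/(-10 + 2*(-5)))*(-152) = (13 + 2*(-10)/(-10 - 10))*(-152) = (13 + 2*(-10)/(-20))*(-152) = (13 + 2*(-10)*(-1/20))*(-152) = (13 + 1)*(-152) = 14*(-152) = -2128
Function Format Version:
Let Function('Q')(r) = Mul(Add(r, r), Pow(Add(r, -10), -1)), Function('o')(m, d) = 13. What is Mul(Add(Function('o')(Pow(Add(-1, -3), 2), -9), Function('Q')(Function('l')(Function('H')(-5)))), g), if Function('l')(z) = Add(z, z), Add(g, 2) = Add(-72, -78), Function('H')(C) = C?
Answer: -2128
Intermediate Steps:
g = -152 (g = Add(-2, Add(-72, -78)) = Add(-2, -150) = -152)
Function('l')(z) = Mul(2, z)
Function('Q')(r) = Mul(2, r, Pow(Add(-10, r), -1)) (Function('Q')(r) = Mul(Mul(2, r), Pow(Add(-10, r), -1)) = Mul(2, r, Pow(Add(-10, r), -1)))
Mul(Add(Function('o')(Pow(Add(-1, -3), 2), -9), Function('Q')(Function('l')(Function('H')(-5)))), g) = Mul(Add(13, Mul(2, Mul(2, -5), Pow(Add(-10, Mul(2, -5)), -1))), -152) = Mul(Add(13, Mul(2, -10, Pow(Add(-10, -10), -1))), -152) = Mul(Add(13, Mul(2, -10, Pow(-20, -1))), -152) = Mul(Add(13, Mul(2, -10, Rational(-1, 20))), -152) = Mul(Add(13, 1), -152) = Mul(14, -152) = -2128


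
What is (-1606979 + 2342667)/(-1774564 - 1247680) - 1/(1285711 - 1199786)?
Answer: -15804253411/64921578925 ≈ -0.24344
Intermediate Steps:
(-1606979 + 2342667)/(-1774564 - 1247680) - 1/(1285711 - 1199786) = 735688/(-3022244) - 1/85925 = 735688*(-1/3022244) - 1*1/85925 = -183922/755561 - 1/85925 = -15804253411/64921578925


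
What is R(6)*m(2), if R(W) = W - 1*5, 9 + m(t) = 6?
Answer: -3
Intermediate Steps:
m(t) = -3 (m(t) = -9 + 6 = -3)
R(W) = -5 + W (R(W) = W - 5 = -5 + W)
R(6)*m(2) = (-5 + 6)*(-3) = 1*(-3) = -3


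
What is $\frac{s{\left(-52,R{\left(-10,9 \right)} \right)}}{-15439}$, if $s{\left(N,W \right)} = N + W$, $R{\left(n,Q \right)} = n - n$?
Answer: $\frac{52}{15439} \approx 0.0033681$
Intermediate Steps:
$R{\left(n,Q \right)} = 0$
$\frac{s{\left(-52,R{\left(-10,9 \right)} \right)}}{-15439} = \frac{-52 + 0}{-15439} = \left(-52\right) \left(- \frac{1}{15439}\right) = \frac{52}{15439}$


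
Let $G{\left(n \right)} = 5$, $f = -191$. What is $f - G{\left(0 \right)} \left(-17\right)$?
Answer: $-106$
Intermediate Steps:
$f - G{\left(0 \right)} \left(-17\right) = -191 - 5 \left(-17\right) = -191 - -85 = -191 + 85 = -106$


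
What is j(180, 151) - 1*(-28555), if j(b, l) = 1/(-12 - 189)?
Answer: 5739554/201 ≈ 28555.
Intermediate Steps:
j(b, l) = -1/201 (j(b, l) = 1/(-201) = -1/201)
j(180, 151) - 1*(-28555) = -1/201 - 1*(-28555) = -1/201 + 28555 = 5739554/201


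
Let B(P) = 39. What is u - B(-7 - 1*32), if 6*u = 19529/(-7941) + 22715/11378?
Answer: -21184352479/542116188 ≈ -39.077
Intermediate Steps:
u = -41821147/542116188 (u = (19529/(-7941) + 22715/11378)/6 = (19529*(-1/7941) + 22715*(1/11378))/6 = (-19529/7941 + 22715/11378)/6 = (⅙)*(-41821147/90352698) = -41821147/542116188 ≈ -0.077144)
u - B(-7 - 1*32) = -41821147/542116188 - 1*39 = -41821147/542116188 - 39 = -21184352479/542116188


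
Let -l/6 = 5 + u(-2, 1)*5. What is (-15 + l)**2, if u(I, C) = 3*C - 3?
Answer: 2025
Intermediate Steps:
u(I, C) = -3 + 3*C
l = -30 (l = -6*(5 + (-3 + 3*1)*5) = -6*(5 + (-3 + 3)*5) = -6*(5 + 0*5) = -6*(5 + 0) = -6*5 = -30)
(-15 + l)**2 = (-15 - 30)**2 = (-45)**2 = 2025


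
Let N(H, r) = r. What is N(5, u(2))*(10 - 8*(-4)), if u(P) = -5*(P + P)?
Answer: -840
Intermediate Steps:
u(P) = -10*P
N(5, u(2))*(10 - 8*(-4)) = (-10*2)*(10 - 8*(-4)) = -20*(10 + 32) = -20*42 = -840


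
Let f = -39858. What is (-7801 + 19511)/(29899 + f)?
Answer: -11710/9959 ≈ -1.1758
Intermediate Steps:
(-7801 + 19511)/(29899 + f) = (-7801 + 19511)/(29899 - 39858) = 11710/(-9959) = 11710*(-1/9959) = -11710/9959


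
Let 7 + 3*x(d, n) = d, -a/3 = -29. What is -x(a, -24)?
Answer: -80/3 ≈ -26.667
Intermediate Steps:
a = 87 (a = -3*(-29) = 87)
x(d, n) = -7/3 + d/3
-x(a, -24) = -(-7/3 + (⅓)*87) = -(-7/3 + 29) = -1*80/3 = -80/3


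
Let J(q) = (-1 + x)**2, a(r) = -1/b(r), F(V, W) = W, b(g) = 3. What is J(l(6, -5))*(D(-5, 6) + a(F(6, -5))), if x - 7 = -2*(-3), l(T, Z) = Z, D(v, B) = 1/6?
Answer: -24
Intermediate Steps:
D(v, B) = 1/6
x = 13 (x = 7 - 2*(-3) = 7 + 6 = 13)
a(r) = -1/3
J(q) = 144 (J(q) = (-1 + 13)**2 = 12**2 = 144)
J(l(6, -5))*(D(-5, 6) + a(F(6, -5))) = 144*(1/6 - 1/3) = 144*(-1/6) = -24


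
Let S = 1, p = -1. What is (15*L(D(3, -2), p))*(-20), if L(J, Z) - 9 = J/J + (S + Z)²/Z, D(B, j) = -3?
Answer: -3000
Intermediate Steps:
L(J, Z) = 10 + (1 + Z)²/Z (L(J, Z) = 9 + (J/J + (1 + Z)²/Z) = 9 + (1 + (1 + Z)²/Z) = 10 + (1 + Z)²/Z)
(15*L(D(3, -2), p))*(-20) = (15*(10 + (1 - 1)²/(-1)))*(-20) = (15*(10 - 1*0²))*(-20) = (15*(10 - 1*0))*(-20) = (15*(10 + 0))*(-20) = (15*10)*(-20) = 150*(-20) = -3000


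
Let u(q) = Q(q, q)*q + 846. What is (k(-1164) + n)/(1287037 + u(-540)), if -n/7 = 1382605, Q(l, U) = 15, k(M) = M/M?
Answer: -9678234/1279783 ≈ -7.5624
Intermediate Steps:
k(M) = 1
n = -9678235 (n = -7*1382605 = -9678235)
u(q) = 846 + 15*q (u(q) = 15*q + 846 = 846 + 15*q)
(k(-1164) + n)/(1287037 + u(-540)) = (1 - 9678235)/(1287037 + (846 + 15*(-540))) = -9678234/(1287037 + (846 - 8100)) = -9678234/(1287037 - 7254) = -9678234/1279783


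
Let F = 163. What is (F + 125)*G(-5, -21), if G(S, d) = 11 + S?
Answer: 1728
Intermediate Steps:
(F + 125)*G(-5, -21) = (163 + 125)*(11 - 5) = 288*6 = 1728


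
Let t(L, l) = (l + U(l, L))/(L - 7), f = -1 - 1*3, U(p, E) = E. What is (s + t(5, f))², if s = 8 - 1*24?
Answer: 1089/4 ≈ 272.25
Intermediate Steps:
f = -4 (f = -1 - 3 = -4)
t(L, l) = (L + l)/(-7 + L) (t(L, l) = (l + L)/(L - 7) = (L + l)/(-7 + L))
s = -16 (s = 8 - 24 = -16)
(s + t(5, f))² = (-16 + (5 - 4)/(-7 + 5))² = (-16 + 1/(-2))² = (-16 - ½*1)² = (-16 - ½)² = (-33/2)² = 1089/4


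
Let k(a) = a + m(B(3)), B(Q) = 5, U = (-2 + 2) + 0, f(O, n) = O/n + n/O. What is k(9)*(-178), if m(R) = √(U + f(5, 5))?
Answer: -1602 - 178*√2 ≈ -1853.7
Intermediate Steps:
U = 0 (U = 0 + 0 = 0)
m(R) = √2 (m(R) = √(0 + (5/5 + 5/5)) = √(0 + (5*(⅕) + 5*(⅕))) = √(0 + (1 + 1)) = √(0 + 2) = √2)
k(a) = a + √2
k(9)*(-178) = (9 + √2)*(-178) = -1602 - 178*√2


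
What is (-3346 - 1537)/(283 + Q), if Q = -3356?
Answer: 4883/3073 ≈ 1.5890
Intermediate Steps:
(-3346 - 1537)/(283 + Q) = (-3346 - 1537)/(283 - 3356) = -4883/(-3073) = -4883*(-1/3073) = 4883/3073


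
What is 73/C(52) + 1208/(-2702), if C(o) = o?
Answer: 67215/70252 ≈ 0.95677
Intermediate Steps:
73/C(52) + 1208/(-2702) = 73/52 + 1208/(-2702) = 73*(1/52) + 1208*(-1/2702) = 73/52 - 604/1351 = 67215/70252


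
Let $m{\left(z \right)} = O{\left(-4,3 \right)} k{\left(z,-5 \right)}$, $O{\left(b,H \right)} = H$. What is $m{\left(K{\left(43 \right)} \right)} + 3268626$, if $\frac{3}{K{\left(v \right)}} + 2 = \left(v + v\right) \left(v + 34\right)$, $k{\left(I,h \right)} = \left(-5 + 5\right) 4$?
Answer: $3268626$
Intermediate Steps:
$k{\left(I,h \right)} = 0$ ($k{\left(I,h \right)} = 0 \cdot 4 = 0$)
$K{\left(v \right)} = \frac{3}{-2 + 2 v \left(34 + v\right)}$ ($K{\left(v \right)} = \frac{3}{-2 + \left(v + v\right) \left(v + 34\right)} = \frac{3}{-2 + 2 v \left(34 + v\right)}$)
$m{\left(z \right)} = 0$ ($m{\left(z \right)} = 3 \cdot 0 = 0$)
$m{\left(K{\left(43 \right)} \right)} + 3268626 = 0 + 3268626 = 3268626$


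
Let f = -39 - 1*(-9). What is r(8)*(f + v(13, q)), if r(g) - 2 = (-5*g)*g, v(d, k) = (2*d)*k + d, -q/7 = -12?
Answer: -689106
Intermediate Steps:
q = 84 (q = -7*(-12) = 84)
v(d, k) = d + 2*d*k (v(d, k) = 2*d*k + d = d + 2*d*k)
f = -30 (f = -39 + 9 = -30)
r(g) = 2 - 5*g² (r(g) = 2 + (-5*g)*g = 2 - 5*g²)
r(8)*(f + v(13, q)) = (2 - 5*8²)*(-30 + 13*(1 + 2*84)) = (2 - 5*64)*(-30 + 13*(1 + 168)) = (2 - 320)*(-30 + 13*169) = -318*(-30 + 2197) = -318*2167 = -689106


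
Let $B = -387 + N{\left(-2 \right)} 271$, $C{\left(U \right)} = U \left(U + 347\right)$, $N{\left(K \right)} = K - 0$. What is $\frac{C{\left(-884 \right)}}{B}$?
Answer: $- \frac{474708}{929} \approx -510.99$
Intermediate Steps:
$N{\left(K \right)} = K$ ($N{\left(K \right)} = K + 0 = K$)
$C{\left(U \right)} = U \left(347 + U\right)$
$B = -929$ ($B = -387 - 542 = -929$)
$\frac{C{\left(-884 \right)}}{B} = \frac{\left(-884\right) \left(347 - 884\right)}{-929} = \left(-884\right) \left(-537\right) \left(- \frac{1}{929}\right) = 474708 \left(- \frac{1}{929}\right) = - \frac{474708}{929}$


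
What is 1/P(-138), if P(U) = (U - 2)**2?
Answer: 1/19600 ≈ 5.1020e-5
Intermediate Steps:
P(U) = (-2 + U)**2
1/P(-138) = 1/((-2 - 138)**2) = 1/((-140)**2) = 1/19600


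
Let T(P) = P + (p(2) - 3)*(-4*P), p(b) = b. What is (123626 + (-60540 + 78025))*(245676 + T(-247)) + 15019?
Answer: 34493328970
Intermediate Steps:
T(P) = 5*P (T(P) = P + (2 - 3)*(-4*P) = P - (-4)*P = P + 4*P = 5*P)
(123626 + (-60540 + 78025))*(245676 + T(-247)) + 15019 = (123626 + (-60540 + 78025))*(245676 + 5*(-247)) + 15019 = (123626 + 17485)*(245676 - 1235) + 15019 = 141111*244441 + 15019 = 34493313951 + 15019 = 34493328970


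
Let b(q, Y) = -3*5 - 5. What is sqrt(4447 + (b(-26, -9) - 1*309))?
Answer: sqrt(4118) ≈ 64.172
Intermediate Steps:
b(q, Y) = -20 (b(q, Y) = -15 - 5 = -20)
sqrt(4447 + (b(-26, -9) - 1*309)) = sqrt(4447 + (-20 - 1*309)) = sqrt(4447 + (-20 - 309)) = sqrt(4447 - 329) = sqrt(4118)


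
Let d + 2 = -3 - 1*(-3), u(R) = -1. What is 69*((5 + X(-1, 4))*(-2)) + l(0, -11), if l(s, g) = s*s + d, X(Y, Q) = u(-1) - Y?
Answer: -692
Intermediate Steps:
d = -2 (d = -2 + (-3 - 1*(-3)) = -2 + (-3 + 3) = -2 + 0 = -2)
X(Y, Q) = -1 - Y
l(s, g) = -2 + s² (l(s, g) = s*s - 2 = s² - 2 = -2 + s²)
69*((5 + X(-1, 4))*(-2)) + l(0, -11) = 69*((5 + (-1 - 1*(-1)))*(-2)) + (-2 + 0²) = 69*((5 + (-1 + 1))*(-2)) + (-2 + 0) = 69*((5 + 0)*(-2)) - 2 = 69*(5*(-2)) - 2 = 69*(-10) - 2 = -690 - 2 = -692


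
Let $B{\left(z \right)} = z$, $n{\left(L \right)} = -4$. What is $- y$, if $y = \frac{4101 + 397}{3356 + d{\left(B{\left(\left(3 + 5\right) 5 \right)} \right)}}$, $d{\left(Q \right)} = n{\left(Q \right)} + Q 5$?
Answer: $- \frac{2249}{1776} \approx -1.2663$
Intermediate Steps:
$d{\left(Q \right)} = -4 + 5 Q$ ($d{\left(Q \right)} = -4 + Q 5 = -4 + 5 Q$)
$y = \frac{2249}{1776}$ ($y = \frac{4101 + 397}{3356 - \left(4 - 5 \left(3 + 5\right) 5\right)} = \frac{4498}{3356 - \left(4 - 5 \cdot 8 \cdot 5\right)} = \frac{4498}{3356 + \left(-4 + 5 \cdot 40\right)} = \frac{4498}{3356 + \left(-4 + 200\right)} = \frac{4498}{3356 + 196} = \frac{4498}{3552} = 4498 \cdot \frac{1}{3552} = \frac{2249}{1776} \approx 1.2663$)
$- y = \left(-1\right) \frac{2249}{1776} = - \frac{2249}{1776}$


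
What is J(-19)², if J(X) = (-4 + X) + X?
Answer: 1764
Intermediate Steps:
J(X) = -4 + 2*X
J(-19)² = (-4 + 2*(-19))² = (-4 - 38)² = (-42)² = 1764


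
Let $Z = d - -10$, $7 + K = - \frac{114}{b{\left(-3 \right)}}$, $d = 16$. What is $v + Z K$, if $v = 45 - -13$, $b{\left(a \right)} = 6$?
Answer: $-618$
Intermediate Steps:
$v = 58$ ($v = 45 + 13 = 58$)
$K = -26$ ($K = -7 - \frac{114}{6} = -7 - 19 = -26$)
$Z = 26$ ($Z = 16 - -10 = 16 + 10 = 26$)
$v + Z K = 58 + 26 \left(-26\right) = 58 - 676 = -618$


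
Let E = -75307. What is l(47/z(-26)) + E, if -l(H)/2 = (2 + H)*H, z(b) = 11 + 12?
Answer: -39846145/529 ≈ -75324.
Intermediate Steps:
z(b) = 23
l(H) = -2*H*(2 + H) (l(H) = -2*(2 + H)*H = -2*H*(2 + H))
l(47/z(-26)) + E = -2*47/23*(2 + 47/23) - 75307 = -2*47/23*93/23 - 75307 = -8742/529 - 75307 = -39846145/529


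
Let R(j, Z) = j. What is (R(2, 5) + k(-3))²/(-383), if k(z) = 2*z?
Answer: -16/383 ≈ -0.041775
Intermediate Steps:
(R(2, 5) + k(-3))²/(-383) = (2 + 2*(-3))²/(-383) = (2 - 6)²*(-1/383) = (-4)²*(-1/383) = 16*(-1/383) = -16/383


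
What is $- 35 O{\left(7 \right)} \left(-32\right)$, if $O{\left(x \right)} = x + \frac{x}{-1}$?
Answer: $0$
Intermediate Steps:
$O{\left(x \right)} = 0$ ($O{\left(x \right)} = x + x \left(-1\right) = x - x = 0$)
$- 35 O{\left(7 \right)} \left(-32\right) = \left(-35\right) 0 \left(-32\right) = 0 \left(-32\right) = 0$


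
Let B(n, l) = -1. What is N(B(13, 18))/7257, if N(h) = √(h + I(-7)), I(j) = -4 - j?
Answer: √2/7257 ≈ 0.00019488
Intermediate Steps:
N(h) = √(3 + h) (N(h) = √(h + (-4 - 1*(-7))) = √(h + (-4 + 7)) = √(h + 3) = √(3 + h))
N(B(13, 18))/7257 = √(3 - 1)/7257 = √2*(1/7257) = √2/7257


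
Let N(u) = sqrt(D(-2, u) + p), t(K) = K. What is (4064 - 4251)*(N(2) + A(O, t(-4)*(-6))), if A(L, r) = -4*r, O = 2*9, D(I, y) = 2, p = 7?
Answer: 17391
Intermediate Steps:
O = 18
N(u) = 3 (N(u) = sqrt(2 + 7) = sqrt(9) = 3)
(4064 - 4251)*(N(2) + A(O, t(-4)*(-6))) = (4064 - 4251)*(3 - (-16)*(-6)) = -187*(3 - 4*24) = -187*(3 - 96) = -187*(-93) = 17391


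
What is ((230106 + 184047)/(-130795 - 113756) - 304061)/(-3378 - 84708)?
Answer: 12393139294/3590253231 ≈ 3.4519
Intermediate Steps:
((230106 + 184047)/(-130795 - 113756) - 304061)/(-3378 - 84708) = (414153/(-244551) - 304061)/(-88086) = (414153*(-1/244551) - 304061)*(-1/88086) = (-138051/81517 - 304061)*(-1/88086) = -24786278588/81517*(-1/88086) = 12393139294/3590253231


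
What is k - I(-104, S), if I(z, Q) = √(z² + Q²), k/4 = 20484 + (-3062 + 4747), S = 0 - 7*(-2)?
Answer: 88676 - 2*√2753 ≈ 88571.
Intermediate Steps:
S = 14 (S = 0 + 14 = 14)
k = 88676 (k = 4*(20484 + (-3062 + 4747)) = 4*(20484 + 1685) = 4*22169 = 88676)
I(z, Q) = √(Q² + z²)
k - I(-104, S) = 88676 - √(14² + (-104)²) = 88676 - √(196 + 10816) = 88676 - √11012 = 88676 - 2*√2753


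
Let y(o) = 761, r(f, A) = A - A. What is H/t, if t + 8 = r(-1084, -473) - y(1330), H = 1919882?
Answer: -1919882/769 ≈ -2496.6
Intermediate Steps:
r(f, A) = 0
t = -769 (t = -8 + (0 - 1*761) = -8 + (0 - 761) = -8 - 761 = -769)
H/t = 1919882/(-769) = 1919882*(-1/769) = -1919882/769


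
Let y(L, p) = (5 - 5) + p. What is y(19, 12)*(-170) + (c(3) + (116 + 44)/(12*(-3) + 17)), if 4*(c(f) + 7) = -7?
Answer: -156345/76 ≈ -2057.2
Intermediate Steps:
c(f) = -35/4 (c(f) = -7 + (¼)*(-7) = -7 - 7/4 = -35/4)
y(L, p) = p (y(L, p) = 0 + p = p)
y(19, 12)*(-170) + (c(3) + (116 + 44)/(12*(-3) + 17)) = 12*(-170) + (-35/4 + (116 + 44)/(12*(-3) + 17)) = -2040 + (-35/4 + 160/(-36 + 17)) = -2040 + (-35/4 + 160/(-19)) = -2040 + (-35/4 + 160*(-1/19)) = -2040 + (-35/4 - 160/19) = -2040 - 1305/76 = -156345/76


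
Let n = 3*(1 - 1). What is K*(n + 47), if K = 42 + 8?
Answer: 2350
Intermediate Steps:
K = 50
n = 0 (n = 3*0 = 0)
K*(n + 47) = 50*(0 + 47) = 50*47 = 2350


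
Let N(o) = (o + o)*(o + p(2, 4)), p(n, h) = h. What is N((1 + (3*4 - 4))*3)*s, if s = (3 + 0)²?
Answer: 15066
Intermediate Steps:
s = 9 (s = 3² = 9)
N(o) = 2*o*(4 + o) (N(o) = (o + o)*(o + 4) = (2*o)*(4 + o) = 2*o*(4 + o))
N((1 + (3*4 - 4))*3)*s = (2*((1 + (3*4 - 4))*3)*(4 + (1 + (3*4 - 4))*3))*9 = (2*((1 + (12 - 4))*3)*(4 + (1 + (12 - 4))*3))*9 = (2*((1 + 8)*3)*(4 + (1 + 8)*3))*9 = (2*(9*3)*(4 + 9*3))*9 = (2*27*(4 + 27))*9 = (2*27*31)*9 = 1674*9 = 15066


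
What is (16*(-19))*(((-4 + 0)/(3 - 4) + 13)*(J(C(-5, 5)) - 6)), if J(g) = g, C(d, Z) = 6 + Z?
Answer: -25840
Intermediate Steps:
(16*(-19))*(((-4 + 0)/(3 - 4) + 13)*(J(C(-5, 5)) - 6)) = (16*(-19))*(((-4 + 0)/(3 - 4) + 13)*((6 + 5) - 6)) = -304*(-4/(-1) + 13)*(11 - 6) = -304*(-4*(-1) + 13)*5 = -304*(4 + 13)*5 = -5168*5 = -304*85 = -25840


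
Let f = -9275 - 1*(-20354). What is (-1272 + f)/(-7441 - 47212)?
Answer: -9807/54653 ≈ -0.17944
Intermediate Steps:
f = 11079 (f = -9275 + 20354 = 11079)
(-1272 + f)/(-7441 - 47212) = (-1272 + 11079)/(-7441 - 47212) = 9807/(-54653) = 9807*(-1/54653) = -9807/54653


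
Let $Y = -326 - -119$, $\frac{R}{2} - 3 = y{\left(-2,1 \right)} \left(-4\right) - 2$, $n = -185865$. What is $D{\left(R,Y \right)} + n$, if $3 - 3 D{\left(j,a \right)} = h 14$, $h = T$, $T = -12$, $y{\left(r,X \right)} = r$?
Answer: $-185808$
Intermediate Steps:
$R = 18$ ($R = 6 + 2 \left(\left(-2\right) \left(-4\right) - 2\right) = 6 + 2 \left(8 - 2\right) = 6 + 2 \cdot 6 = 6 + 12 = 18$)
$Y = -207$ ($Y = -326 + 119 = -207$)
$h = -12$
$D{\left(j,a \right)} = 57$ ($D{\left(j,a \right)} = 1 - \frac{\left(-12\right) 14}{3} = 1 - -56 = 1 + 56 = 57$)
$D{\left(R,Y \right)} + n = 57 - 185865 = -185808$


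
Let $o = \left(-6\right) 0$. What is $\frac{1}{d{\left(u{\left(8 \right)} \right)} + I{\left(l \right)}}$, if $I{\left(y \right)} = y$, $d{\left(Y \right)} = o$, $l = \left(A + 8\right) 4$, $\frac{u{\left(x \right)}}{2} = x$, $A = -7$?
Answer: $\frac{1}{4} \approx 0.25$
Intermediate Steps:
$u{\left(x \right)} = 2 x$
$o = 0$
$l = 4$ ($l = \left(-7 + 8\right) 4 = 1 \cdot 4 = 4$)
$d{\left(Y \right)} = 0$
$\frac{1}{d{\left(u{\left(8 \right)} \right)} + I{\left(l \right)}} = \frac{1}{0 + 4} = \frac{1}{4}$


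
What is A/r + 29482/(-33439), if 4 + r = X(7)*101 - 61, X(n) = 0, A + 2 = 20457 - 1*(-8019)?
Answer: -954058416/2173535 ≈ -438.94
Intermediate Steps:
A = 28474 (A = -2 + (20457 - 1*(-8019)) = -2 + (20457 + 8019) = -2 + 28476 = 28474)
r = -65 (r = -4 + (0*101 - 61) = -4 + (0 - 61) = -4 - 61 = -65)
A/r + 29482/(-33439) = 28474/(-65) + 29482/(-33439) = 28474*(-1/65) + 29482*(-1/33439) = -28474/65 - 29482/33439 = -954058416/2173535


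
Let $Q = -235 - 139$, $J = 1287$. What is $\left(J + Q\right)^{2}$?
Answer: $833569$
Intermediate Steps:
$Q = -374$
$\left(J + Q\right)^{2} = \left(1287 - 374\right)^{2} = 913^{2} = 833569$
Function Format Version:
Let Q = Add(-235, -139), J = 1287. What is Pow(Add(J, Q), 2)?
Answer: 833569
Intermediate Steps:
Q = -374
Pow(Add(J, Q), 2) = Pow(Add(1287, -374), 2) = Pow(913, 2) = 833569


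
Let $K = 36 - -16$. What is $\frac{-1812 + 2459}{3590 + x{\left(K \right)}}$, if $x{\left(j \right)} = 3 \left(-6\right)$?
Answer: $\frac{647}{3572} \approx 0.18113$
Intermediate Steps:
$K = 52$ ($K = 36 + 16 = 52$)
$x{\left(j \right)} = -18$
$\frac{-1812 + 2459}{3590 + x{\left(K \right)}} = \frac{-1812 + 2459}{3590 - 18} = \frac{647}{3572}$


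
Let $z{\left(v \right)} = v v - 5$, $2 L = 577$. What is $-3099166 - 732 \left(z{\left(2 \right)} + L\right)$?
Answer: $-3309616$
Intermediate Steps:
$L = \frac{577}{2}$ ($L = \frac{1}{2} \cdot 577 = \frac{577}{2} \approx 288.5$)
$z{\left(v \right)} = -5 + v^{2}$ ($z{\left(v \right)} = v^{2} - 5 = -5 + v^{2}$)
$-3099166 - 732 \left(z{\left(2 \right)} + L\right) = -3099166 - 732 \left(\left(-5 + 2^{2}\right) + \frac{577}{2}\right) = -3099166 - 732 \left(\left(-5 + 4\right) + \frac{577}{2}\right) = -3099166 - 732 \left(-1 + \frac{577}{2}\right) = -3099166 - 210450 = -3309616$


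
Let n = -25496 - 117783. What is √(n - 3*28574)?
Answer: I*√229001 ≈ 478.54*I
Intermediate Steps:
n = -143279
√(n - 3*28574) = √(-143279 - 3*28574) = √(-143279 - 85722) = √(-229001) = I*√229001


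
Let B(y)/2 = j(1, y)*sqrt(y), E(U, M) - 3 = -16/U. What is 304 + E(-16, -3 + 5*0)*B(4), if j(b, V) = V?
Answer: 368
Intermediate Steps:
E(U, M) = 3 - 16/U
B(y) = 2*y**(3/2) (B(y) = 2*(y*sqrt(y)) = 2*y**(3/2))
304 + E(-16, -3 + 5*0)*B(4) = 304 + (3 - 16/(-16))*(2*4**(3/2)) = 304 + (3 - 16*(-1/16))*(2*8) = 304 + (3 + 1)*16 = 304 + 4*16 = 304 + 64 = 368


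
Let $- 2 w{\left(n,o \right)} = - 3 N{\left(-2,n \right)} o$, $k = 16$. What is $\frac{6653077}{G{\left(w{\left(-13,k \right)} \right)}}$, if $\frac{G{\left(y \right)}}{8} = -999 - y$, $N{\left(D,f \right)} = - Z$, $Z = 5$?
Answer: $- \frac{6653077}{7032} \approx -946.11$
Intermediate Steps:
$N{\left(D,f \right)} = -5$ ($N{\left(D,f \right)} = \left(-1\right) 5 = -5$)
$w{\left(n,o \right)} = - \frac{15 o}{2}$ ($w{\left(n,o \right)} = - \frac{\left(-3\right) \left(-5\right) o}{2} = - \frac{15 o}{2}$)
$G{\left(y \right)} = -7992 - 8 y$ ($G{\left(y \right)} = 8 \left(-999 - y\right) = -7992 - 8 y$)
$\frac{6653077}{G{\left(w{\left(-13,k \right)} \right)}} = \frac{6653077}{-7992 - 8 \left(\left(- \frac{15}{2}\right) 16\right)} = \frac{6653077}{-7992 - -960} = \frac{6653077}{-7992 + 960} = \frac{6653077}{-7032} = 6653077 \left(- \frac{1}{7032}\right) = - \frac{6653077}{7032}$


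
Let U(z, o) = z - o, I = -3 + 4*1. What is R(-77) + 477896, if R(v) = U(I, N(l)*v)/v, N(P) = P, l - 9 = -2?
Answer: 36797452/77 ≈ 4.7789e+5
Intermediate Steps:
l = 7 (l = 9 - 2 = 7)
I = 1 (I = -3 + 4 = 1)
R(v) = (1 - 7*v)/v
R(-77) + 477896 = (-7 + 1/(-77)) + 477896 = (-7 - 1/77) + 477896 = -540/77 + 477896 = 36797452/77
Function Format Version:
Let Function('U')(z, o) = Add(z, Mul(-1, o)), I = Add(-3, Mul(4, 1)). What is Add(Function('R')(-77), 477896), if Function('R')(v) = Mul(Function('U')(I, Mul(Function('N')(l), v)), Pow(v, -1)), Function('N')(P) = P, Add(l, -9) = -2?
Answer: Rational(36797452, 77) ≈ 4.7789e+5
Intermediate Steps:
l = 7 (l = Add(9, -2) = 7)
I = 1 (I = Add(-3, 4) = 1)
Function('R')(v) = Mul(Pow(v, -1), Add(1, Mul(-7, v))) (Function('R')(v) = Mul(Add(1, Mul(-1, Mul(7, v))), Pow(v, -1)) = Mul(Add(1, Mul(-7, v)), Pow(v, -1)) = Mul(Pow(v, -1), Add(1, Mul(-7, v))))
Add(Function('R')(-77), 477896) = Add(Add(-7, Pow(-77, -1)), 477896) = Add(Add(-7, Rational(-1, 77)), 477896) = Add(Rational(-540, 77), 477896) = Rational(36797452, 77)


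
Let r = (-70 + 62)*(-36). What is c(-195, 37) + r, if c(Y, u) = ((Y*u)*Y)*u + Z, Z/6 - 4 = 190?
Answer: 52057677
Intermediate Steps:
Z = 1164 (Z = 24 + 6*190 = 24 + 1140 = 1164)
c(Y, u) = 1164 + Y²*u² (c(Y, u) = ((Y*u)*Y)*u + 1164 = (u*Y²)*u + 1164 = Y²*u² + 1164 = 1164 + Y²*u²)
r = 288 (r = -8*(-36) = 288)
c(-195, 37) + r = (1164 + (-195)²*37²) + 288 = (1164 + 38025*1369) + 288 = (1164 + 52056225) + 288 = 52057389 + 288 = 52057677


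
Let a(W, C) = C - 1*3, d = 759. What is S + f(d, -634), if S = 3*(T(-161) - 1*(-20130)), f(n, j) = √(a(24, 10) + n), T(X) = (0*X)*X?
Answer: 60390 + √766 ≈ 60418.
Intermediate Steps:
T(X) = 0 (T(X) = 0*X = 0)
a(W, C) = -3 + C (a(W, C) = C - 3 = -3 + C)
f(n, j) = √(7 + n) (f(n, j) = √((-3 + 10) + n) = √(7 + n))
S = 60390 (S = 3*(0 - 1*(-20130)) = 3*(0 + 20130) = 3*20130 = 60390)
S + f(d, -634) = 60390 + √(7 + 759) = 60390 + √766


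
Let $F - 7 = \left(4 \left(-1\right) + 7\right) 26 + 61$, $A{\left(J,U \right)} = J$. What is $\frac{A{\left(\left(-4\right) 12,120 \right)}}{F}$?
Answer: $- \frac{24}{73} \approx -0.32877$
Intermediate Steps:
$F = 146$ ($F = 7 + \left(\left(4 \left(-1\right) + 7\right) 26 + 61\right) = 7 + \left(\left(-4 + 7\right) 26 + 61\right) = 7 + \left(3 \cdot 26 + 61\right) = 7 + \left(78 + 61\right) = 7 + 139 = 146$)
$\frac{A{\left(\left(-4\right) 12,120 \right)}}{F} = \frac{\left(-4\right) 12}{146} = \left(-48\right) \frac{1}{146} = - \frac{24}{73}$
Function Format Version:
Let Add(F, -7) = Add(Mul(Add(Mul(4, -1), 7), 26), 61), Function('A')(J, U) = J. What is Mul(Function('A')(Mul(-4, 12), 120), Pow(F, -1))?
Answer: Rational(-24, 73) ≈ -0.32877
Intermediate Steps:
F = 146 (F = Add(7, Add(Mul(Add(Mul(4, -1), 7), 26), 61)) = Add(7, Add(Mul(Add(-4, 7), 26), 61)) = Add(7, Add(Mul(3, 26), 61)) = Add(7, Add(78, 61)) = Add(7, 139) = 146)
Mul(Function('A')(Mul(-4, 12), 120), Pow(F, -1)) = Mul(Mul(-4, 12), Pow(146, -1)) = Mul(-48, Rational(1, 146)) = Rational(-24, 73)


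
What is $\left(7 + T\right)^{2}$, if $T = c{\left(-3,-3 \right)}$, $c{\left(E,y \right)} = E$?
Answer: $16$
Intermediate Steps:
$T = -3$
$\left(7 + T\right)^{2} = \left(7 - 3\right)^{2} = 4^{2} = 16$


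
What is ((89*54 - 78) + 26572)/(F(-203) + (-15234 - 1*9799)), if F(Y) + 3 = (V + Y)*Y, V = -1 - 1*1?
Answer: 31300/16579 ≈ 1.8879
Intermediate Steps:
V = -2 (V = -1 - 1 = -2)
F(Y) = -3 + Y*(-2 + Y) (F(Y) = -3 + (-2 + Y)*Y = -3 + Y*(-2 + Y))
((89*54 - 78) + 26572)/(F(-203) + (-15234 - 1*9799)) = ((89*54 - 78) + 26572)/((-3 + (-203)**2 - 2*(-203)) + (-15234 - 1*9799)) = ((4806 - 78) + 26572)/((-3 + 41209 + 406) + (-15234 - 9799)) = (4728 + 26572)/(41612 - 25033) = 31300/16579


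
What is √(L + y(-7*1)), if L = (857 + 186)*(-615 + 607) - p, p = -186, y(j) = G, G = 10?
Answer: 2*I*√2037 ≈ 90.266*I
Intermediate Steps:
y(j) = 10
L = -8158 (L = (857 + 186)*(-615 + 607) - 1*(-186) = 1043*(-8) + 186 = -8344 + 186 = -8158)
√(L + y(-7*1)) = √(-8158 + 10) = √(-8148) = 2*I*√2037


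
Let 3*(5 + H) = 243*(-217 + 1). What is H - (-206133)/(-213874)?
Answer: -3743215007/213874 ≈ -17502.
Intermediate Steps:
H = -17501 (H = -5 + (243*(-217 + 1))/3 = -5 + (243*(-216))/3 = -5 + (⅓)*(-52488) = -5 - 17496 = -17501)
H - (-206133)/(-213874) = -17501 - (-206133)/(-213874) = -17501 - (-206133)*(-1)/213874 = -17501 - 1*206133/213874 = -17501 - 206133/213874 = -3743215007/213874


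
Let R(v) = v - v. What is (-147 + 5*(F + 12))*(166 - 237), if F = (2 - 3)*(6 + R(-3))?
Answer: 8307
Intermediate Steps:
R(v) = 0
F = -6 (F = (2 - 3)*(6 + 0) = -1*6 = -6)
(-147 + 5*(F + 12))*(166 - 237) = (-147 + 5*(-6 + 12))*(166 - 237) = (-147 + 5*6)*(-71) = (-147 + 30)*(-71) = -117*(-71) = 8307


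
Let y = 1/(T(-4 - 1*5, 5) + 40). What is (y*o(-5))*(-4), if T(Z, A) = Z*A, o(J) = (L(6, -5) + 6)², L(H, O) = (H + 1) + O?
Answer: 256/5 ≈ 51.200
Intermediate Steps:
L(H, O) = 1 + H + O (L(H, O) = (1 + H) + O = 1 + H + O)
o(J) = 64 (o(J) = ((1 + 6 - 5) + 6)² = (2 + 6)² = 8² = 64)
T(Z, A) = A*Z
y = -⅕ (y = 1/(5*(-4 - 1*5) + 40) = 1/(5*(-4 - 5) + 40) = 1/(5*(-9) + 40) = 1/(-45 + 40) = 1/(-5) = -⅕ ≈ -0.20000)
(y*o(-5))*(-4) = -⅕*64*(-4) = -64/5*(-4) = 256/5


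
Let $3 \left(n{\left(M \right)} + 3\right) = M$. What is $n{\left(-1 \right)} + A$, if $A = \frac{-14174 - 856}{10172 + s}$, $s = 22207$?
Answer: $- \frac{122960}{32379} \approx -3.7975$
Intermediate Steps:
$n{\left(M \right)} = -3 + \frac{M}{3}$
$A = - \frac{5010}{10793}$ ($A = \frac{-14174 - 856}{10172 + 22207} = - \frac{15030}{32379} = \left(-15030\right) \frac{1}{32379} = - \frac{5010}{10793} \approx -0.46419$)
$n{\left(-1 \right)} + A = \left(-3 + \frac{1}{3} \left(-1\right)\right) - \frac{5010}{10793} = \left(-3 - \frac{1}{3}\right) - \frac{5010}{10793} = - \frac{10}{3} - \frac{5010}{10793} = - \frac{122960}{32379}$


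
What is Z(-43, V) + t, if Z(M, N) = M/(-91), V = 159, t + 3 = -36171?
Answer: -3291791/91 ≈ -36174.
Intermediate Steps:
t = -36174 (t = -3 - 36171 = -36174)
Z(M, N) = -M/91 (Z(M, N) = M*(-1/91) = -M/91)
Z(-43, V) + t = -1/91*(-43) - 36174 = 43/91 - 36174 = -3291791/91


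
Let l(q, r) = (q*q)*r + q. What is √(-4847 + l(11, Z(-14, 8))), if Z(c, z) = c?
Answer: I*√6530 ≈ 80.808*I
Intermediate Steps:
l(q, r) = q + r*q² (l(q, r) = q²*r + q = r*q² + q = q + r*q²)
√(-4847 + l(11, Z(-14, 8))) = √(-4847 + 11*(1 + 11*(-14))) = √(-4847 + 11*(1 - 154)) = √(-4847 + 11*(-153)) = √(-4847 - 1683) = √(-6530) = I*√6530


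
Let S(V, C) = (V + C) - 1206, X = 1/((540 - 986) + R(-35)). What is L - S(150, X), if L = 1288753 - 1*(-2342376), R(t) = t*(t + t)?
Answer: 7278898739/2004 ≈ 3.6322e+6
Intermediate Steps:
R(t) = 2*t**2 (R(t) = t*(2*t) = 2*t**2)
X = 1/2004 (X = 1/((540 - 986) + 2*(-35)**2) = 1/(-446 + 2*1225) = 1/(-446 + 2450) = 1/2004 ≈ 0.00049900)
S(V, C) = -1206 + C + V (S(V, C) = (C + V) - 1206 = -1206 + C + V)
L = 3631129 (L = 1288753 + 2342376 = 3631129)
L - S(150, X) = 3631129 - (-1206 + 1/2004 + 150) = 3631129 - 1*(-2116223/2004) = 3631129 + 2116223/2004 = 7278898739/2004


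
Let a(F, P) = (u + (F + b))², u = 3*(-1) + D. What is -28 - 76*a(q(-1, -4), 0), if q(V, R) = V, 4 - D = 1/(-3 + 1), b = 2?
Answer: -503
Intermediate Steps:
D = 9/2 (D = 4 - 1/(-3 + 1) = 4 - 1/(-2) = 4 - 1*(-½) = 4 + ½ = 9/2 ≈ 4.5000)
u = 3/2 (u = 3*(-1) + 9/2 = -3 + 9/2 = 3/2 ≈ 1.5000)
a(F, P) = (7/2 + F)² (a(F, P) = (3/2 + (F + 2))² = (3/2 + (2 + F))² = (7/2 + F)²)
-28 - 76*a(q(-1, -4), 0) = -28 - 19*(7 + 2*(-1))² = -28 - 19*(7 - 2)² = -28 - 19*5² = -28 - 19*25 = -28 - 76*25/4 = -28 - 475 = -503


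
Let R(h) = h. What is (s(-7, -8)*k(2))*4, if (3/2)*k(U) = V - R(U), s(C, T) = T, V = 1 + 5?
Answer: -256/3 ≈ -85.333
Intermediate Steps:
V = 6
k(U) = 4 - 2*U/3 (k(U) = 2*(6 - U)/3 = 4 - 2*U/3)
(s(-7, -8)*k(2))*4 = -8*(4 - ⅔*2)*4 = -8*(4 - 4/3)*4 = -8*8/3*4 = -64/3*4 = -256/3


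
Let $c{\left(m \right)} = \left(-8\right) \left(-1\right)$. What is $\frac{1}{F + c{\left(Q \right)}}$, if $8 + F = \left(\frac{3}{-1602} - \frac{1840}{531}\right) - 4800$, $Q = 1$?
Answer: $- \frac{94518}{454014097} \approx -0.00020818$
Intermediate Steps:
$c{\left(m \right)} = 8$
$F = - \frac{454770241}{94518}$ ($F = -8 + \left(\left(\frac{3}{-1602} - \frac{1840}{531}\right) - 4800\right) = -8 + \left(\left(3 \left(- \frac{1}{1602}\right) - \frac{1840}{531}\right) - 4800\right) = -8 - \frac{454014097}{94518} = - \frac{454770241}{94518} \approx -4811.5$)
$\frac{1}{F + c{\left(Q \right)}} = \frac{1}{- \frac{454770241}{94518} + 8} = \frac{1}{- \frac{454014097}{94518}} = - \frac{94518}{454014097}$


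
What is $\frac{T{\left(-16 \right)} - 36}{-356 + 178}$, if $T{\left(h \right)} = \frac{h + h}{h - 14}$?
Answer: $\frac{262}{1335} \approx 0.19625$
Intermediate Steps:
$T{\left(h \right)} = \frac{2 h}{-14 + h}$
$\frac{T{\left(-16 \right)} - 36}{-356 + 178} = \frac{2 \left(-16\right) \frac{1}{-14 - 16} - 36}{-356 + 178} = \frac{2 \left(-16\right) \frac{1}{-30} + \left(-62 + 26\right)}{-178} = \left(2 \left(-16\right) \left(- \frac{1}{30}\right) - 36\right) \left(- \frac{1}{178}\right) = \left(\frac{16}{15} - 36\right) \left(- \frac{1}{178}\right) = \left(- \frac{524}{15}\right) \left(- \frac{1}{178}\right) = \frac{262}{1335}$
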